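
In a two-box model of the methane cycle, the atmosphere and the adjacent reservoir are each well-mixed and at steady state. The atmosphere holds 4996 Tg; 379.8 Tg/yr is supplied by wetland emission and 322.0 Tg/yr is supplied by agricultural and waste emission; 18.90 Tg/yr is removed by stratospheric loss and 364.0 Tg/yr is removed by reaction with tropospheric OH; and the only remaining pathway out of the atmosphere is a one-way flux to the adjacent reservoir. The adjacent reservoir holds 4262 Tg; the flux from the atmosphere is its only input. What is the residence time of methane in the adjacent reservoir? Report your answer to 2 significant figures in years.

13 yr

Balance the atmosphere: ΣF_in = 379.8 + 322.0 = 701.80 Tg/yr.
Flux to the adjacent reservoir = ΣF_in − (18.90 + 364.0) = 318.90 Tg/yr.
At steady state the output of the adjacent reservoir equals its input, 318.90 Tg/yr.
τ = M / F = 4262 / 318.90 = 13.36 yr.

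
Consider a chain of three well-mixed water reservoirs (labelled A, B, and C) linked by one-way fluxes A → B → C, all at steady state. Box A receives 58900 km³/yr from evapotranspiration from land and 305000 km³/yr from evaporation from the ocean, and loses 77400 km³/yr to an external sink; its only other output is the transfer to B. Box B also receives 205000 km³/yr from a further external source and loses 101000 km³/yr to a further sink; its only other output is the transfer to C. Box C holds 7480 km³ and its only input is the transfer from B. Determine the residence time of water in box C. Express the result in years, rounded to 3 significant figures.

0.0192 yr

Box A: F(A→B) = (58900 + 305000) − 77400 = 286500 km³/yr.
Box B: F(B→C) = (286500 + 205000) − 101000 = 390500 km³/yr.
Box C throughput = its input = 390500 km³/yr; τ = 7480 / 390500 = 0.01915 yr.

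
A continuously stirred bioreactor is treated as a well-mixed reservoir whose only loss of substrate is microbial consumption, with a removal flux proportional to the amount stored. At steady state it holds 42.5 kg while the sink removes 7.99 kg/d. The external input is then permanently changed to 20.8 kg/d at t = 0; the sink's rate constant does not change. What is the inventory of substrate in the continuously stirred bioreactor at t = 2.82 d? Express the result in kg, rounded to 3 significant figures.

70.5 kg

Residence time τ = M₀/F₀ = 5.319 d. The eventual steady state is M_∞ = M₀·(F₁/F₀) = 42.5 × 20.8/7.99 = 110.64 kg.
The anomaly ΔM(t) = M(t) − M_∞ decays as ΔM₀·e^(−t/τ) with ΔM₀ = 42.5 − 110.64 = −68.14 kg.
At t = 2.82 d, e^(−t/τ) = e^(−0.5302) = 0.5885, so ΔM = −40.10 kg and M = 110.64 − 40.10 = 70.538 kg.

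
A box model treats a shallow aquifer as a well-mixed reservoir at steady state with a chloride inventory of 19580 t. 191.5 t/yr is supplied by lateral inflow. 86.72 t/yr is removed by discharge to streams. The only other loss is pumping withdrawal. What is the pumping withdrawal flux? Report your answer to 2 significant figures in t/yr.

100 t/yr

At steady state ΣF_in = ΣF_out.
ΣF_in = 191.50 t/yr.
Pumping withdrawal flux = ΣF_in − (86.72) = 191.50 − 86.72 = 104.8 t/yr.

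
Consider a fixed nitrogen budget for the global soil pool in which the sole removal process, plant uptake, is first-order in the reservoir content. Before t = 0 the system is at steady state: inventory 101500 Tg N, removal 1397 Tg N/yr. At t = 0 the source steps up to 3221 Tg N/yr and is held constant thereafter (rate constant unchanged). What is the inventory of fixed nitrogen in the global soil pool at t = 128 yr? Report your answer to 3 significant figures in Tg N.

211000 Tg N

τ = M₀/F₀ = 101500/1397 = 72.66 yr; rate constant k = 1/τ.
New steady state M_∞ = F₁/k = F₁·τ = 3221 × 72.66 = 234020 Tg N.
M(t) = M_∞ + (M₀ − M_∞)·e^(−t/τ); t/τ = 128/72.66 = 1.762, so e^(−t/τ) = 0.1717.
M(t) = 234020 − 132500 × 0.1717 = 211260 Tg N.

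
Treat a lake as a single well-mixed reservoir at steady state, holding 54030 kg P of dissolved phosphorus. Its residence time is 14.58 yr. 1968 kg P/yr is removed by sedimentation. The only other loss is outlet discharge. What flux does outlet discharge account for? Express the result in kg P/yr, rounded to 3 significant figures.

Total removal F = M/τ = 54030 / 14.58 = 3706 kg P/yr.
Outlet discharge = F − (1968) = 3706 − 1968 = 1738 kg P/yr.

1740 kg P/yr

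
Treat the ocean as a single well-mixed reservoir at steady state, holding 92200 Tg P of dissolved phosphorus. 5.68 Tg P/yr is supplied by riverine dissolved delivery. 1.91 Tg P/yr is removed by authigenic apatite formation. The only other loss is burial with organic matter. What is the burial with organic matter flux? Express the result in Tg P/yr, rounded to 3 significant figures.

At steady state ΣF_in = ΣF_out.
ΣF_in = 5.6800 Tg P/yr.
Burial with organic matter flux = ΣF_in − (1.91) = 5.6800 − 1.910 = 3.770 Tg P/yr.

3.77 Tg P/yr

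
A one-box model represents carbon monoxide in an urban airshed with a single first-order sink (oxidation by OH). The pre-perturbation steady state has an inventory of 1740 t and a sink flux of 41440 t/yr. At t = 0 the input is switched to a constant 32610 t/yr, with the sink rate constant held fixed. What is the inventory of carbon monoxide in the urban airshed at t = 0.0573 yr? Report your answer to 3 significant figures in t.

The sink rate constant is k = F₀/M₀ = 41440/1740 = 23.82 yr⁻¹.
Solving dM/dt = F₁ − kM with M(0) = M₀ gives M(t) = F₁/k + (M₀ − F₁/k)·e^(−kt).
F₁/k = 32610/23.82 = 1369.2 t; kt = 23.82 × 0.0573 = 1.365, e^(−kt) = 0.2555.
M(0.0573) = 1369.2 + (1740 − 1369.2) × 0.2555 = 1369.2 + 94.72 = 1464.0 t.

1460 t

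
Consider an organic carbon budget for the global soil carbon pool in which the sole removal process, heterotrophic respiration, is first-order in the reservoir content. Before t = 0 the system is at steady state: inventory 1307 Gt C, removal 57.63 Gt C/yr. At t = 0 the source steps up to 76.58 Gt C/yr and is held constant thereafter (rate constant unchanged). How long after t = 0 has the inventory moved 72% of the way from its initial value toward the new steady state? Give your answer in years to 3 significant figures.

τ = M₀/F₀ = 1307/57.63 = 22.68 yr.
The remaining gap fraction is e^(−t/τ); 72% covered ⇒ e^(−t/τ) = 0.280.
t = −τ ln(0.280) = 22.68 × 1.273 = 28.87 yr.

28.9 yr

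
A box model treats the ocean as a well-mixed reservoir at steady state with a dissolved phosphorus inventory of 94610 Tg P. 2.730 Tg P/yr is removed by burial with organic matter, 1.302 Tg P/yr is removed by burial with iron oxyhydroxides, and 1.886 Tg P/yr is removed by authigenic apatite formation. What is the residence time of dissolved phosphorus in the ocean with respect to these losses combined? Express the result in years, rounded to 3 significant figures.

16000 yr

Total removal = 2.730 + 1.302 + 1.886 = 5.9180 Tg P/yr.
τ = M / ΣF_out = 94610 / 5.9180 = 15990 yr.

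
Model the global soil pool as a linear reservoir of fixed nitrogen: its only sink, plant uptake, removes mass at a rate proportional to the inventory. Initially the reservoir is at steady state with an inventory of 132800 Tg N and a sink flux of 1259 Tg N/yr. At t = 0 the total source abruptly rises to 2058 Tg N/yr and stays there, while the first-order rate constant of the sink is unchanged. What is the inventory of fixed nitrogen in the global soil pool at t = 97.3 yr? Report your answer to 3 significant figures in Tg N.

τ = M₀/F₀ = 132800/1259 = 105.5 yr; rate constant k = 1/τ.
New steady state M_∞ = F₁/k = F₁·τ = 2058 × 105.5 = 217080 Tg N.
M(t) = M_∞ + (M₀ − M_∞)·e^(−t/τ); t/τ = 97.3/105.5 = 0.9224, so e^(−t/τ) = 0.3975.
M(t) = 217080 − 84280 × 0.3975 = 183570 Tg N.

184000 Tg N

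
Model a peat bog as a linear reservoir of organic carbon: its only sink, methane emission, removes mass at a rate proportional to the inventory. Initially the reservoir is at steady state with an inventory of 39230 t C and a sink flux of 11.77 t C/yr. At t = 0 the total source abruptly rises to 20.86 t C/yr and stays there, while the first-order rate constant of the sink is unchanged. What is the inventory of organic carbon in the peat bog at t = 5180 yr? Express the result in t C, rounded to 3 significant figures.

63100 t C

τ = M₀/F₀ = 39230/11.77 = 3333 yr; rate constant k = 1/τ.
New steady state M_∞ = F₁/k = F₁·τ = 20.86 × 3333 = 69527 t C.
M(t) = M_∞ + (M₀ − M_∞)·e^(−t/τ); t/τ = 5180/3333 = 1.554, so e^(−t/τ) = 0.2114.
M(t) = 69527 − 30300 × 0.2114 = 63123 t C.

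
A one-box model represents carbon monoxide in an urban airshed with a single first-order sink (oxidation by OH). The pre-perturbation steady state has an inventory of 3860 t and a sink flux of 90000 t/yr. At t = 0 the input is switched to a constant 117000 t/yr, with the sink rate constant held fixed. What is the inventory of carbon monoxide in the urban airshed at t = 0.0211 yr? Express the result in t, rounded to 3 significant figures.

4310 t

τ = M₀/F₀ = 3860/90000 = 0.04289 yr; rate constant k = 1/τ.
New steady state M_∞ = F₁/k = F₁·τ = 117000 × 0.04289 = 5018.0 t.
M(t) = M_∞ + (M₀ − M_∞)·e^(−t/τ); t/τ = 0.0211/0.04289 = 0.4920, so e^(−t/τ) = 0.6114.
M(t) = 5018.0 − 1158 × 0.6114 = 4310.0 t.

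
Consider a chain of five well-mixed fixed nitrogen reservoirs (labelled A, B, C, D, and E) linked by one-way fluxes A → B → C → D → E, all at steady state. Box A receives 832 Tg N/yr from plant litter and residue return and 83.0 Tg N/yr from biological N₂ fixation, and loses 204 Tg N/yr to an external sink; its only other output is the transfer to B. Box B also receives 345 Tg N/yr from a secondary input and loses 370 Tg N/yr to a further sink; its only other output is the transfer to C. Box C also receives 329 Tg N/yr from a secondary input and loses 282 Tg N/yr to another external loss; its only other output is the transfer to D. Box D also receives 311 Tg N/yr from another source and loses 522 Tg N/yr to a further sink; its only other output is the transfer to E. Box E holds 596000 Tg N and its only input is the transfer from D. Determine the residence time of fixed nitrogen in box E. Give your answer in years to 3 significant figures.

Box A: F(A→B) = (832 + 83.0) − 204 = 711.00 Tg N/yr.
Box B: F(B→C) = (711.00 + 345) − 370 = 686.00 Tg N/yr.
Box C: F(C→D) = (686.00 + 329) − 282 = 733.00 Tg N/yr.
Box D: F(D→E) = (733.00 + 311) − 522 = 522.00 Tg N/yr.
Box E throughput = its input = 522.00 Tg N/yr; τ = 596000 / 522.00 = 1142 yr.

1140 yr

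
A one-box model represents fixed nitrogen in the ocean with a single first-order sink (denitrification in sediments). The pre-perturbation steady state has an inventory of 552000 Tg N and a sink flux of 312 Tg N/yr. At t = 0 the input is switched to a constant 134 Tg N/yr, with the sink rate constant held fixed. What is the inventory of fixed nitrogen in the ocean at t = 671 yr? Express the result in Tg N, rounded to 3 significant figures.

453000 Tg N

τ = M₀/F₀ = 552000/312 = 1769 yr; rate constant k = 1/τ.
New steady state M_∞ = F₁/k = F₁·τ = 134 × 1769 = 237080 Tg N.
M(t) = M_∞ + (M₀ − M_∞)·e^(−t/τ); t/τ = 671/1769 = 0.3793, so e^(−t/τ) = 0.6844.
M(t) = 237080 + 314900 × 0.6844 = 452600 Tg N.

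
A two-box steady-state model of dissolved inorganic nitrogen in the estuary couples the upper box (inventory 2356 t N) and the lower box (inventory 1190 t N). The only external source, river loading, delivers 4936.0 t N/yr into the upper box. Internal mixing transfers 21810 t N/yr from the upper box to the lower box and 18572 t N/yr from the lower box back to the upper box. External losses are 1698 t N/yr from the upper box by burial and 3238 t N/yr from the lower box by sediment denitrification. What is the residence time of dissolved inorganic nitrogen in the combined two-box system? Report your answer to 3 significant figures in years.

Residence time in the combined system uses the total inventory and the total *external* removal — internal exchanges between the two boxes cancel.
M_total = 2356 + 1190 = 3546.0 t N.
ΣF_external_out = 1698 + 3238 = 4936.0 t N/yr.
τ = M_total / ΣF_ext = 3546.0 / 4936.0 = 0.7184 yr.

0.718 yr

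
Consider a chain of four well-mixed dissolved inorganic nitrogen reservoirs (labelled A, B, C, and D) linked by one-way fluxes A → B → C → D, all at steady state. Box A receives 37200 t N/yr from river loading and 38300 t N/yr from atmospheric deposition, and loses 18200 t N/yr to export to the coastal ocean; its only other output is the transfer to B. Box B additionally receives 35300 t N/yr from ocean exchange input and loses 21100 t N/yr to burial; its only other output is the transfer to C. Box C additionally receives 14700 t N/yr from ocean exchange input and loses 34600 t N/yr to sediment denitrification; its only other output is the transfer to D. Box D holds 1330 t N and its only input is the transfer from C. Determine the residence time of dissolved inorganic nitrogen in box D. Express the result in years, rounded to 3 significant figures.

0.0258 yr

Box A: F(A→B) = (37200 + 38300) − 18200 = 57300 t N/yr.
Box B: F(B→C) = (57300 + 35300) − 21100 = 71500 t N/yr.
Box C: F(C→D) = (71500 + 14700) − 34600 = 51600 t N/yr.
Box D throughput = its input = 51600 t N/yr; τ = 1330 / 51600 = 0.02578 yr.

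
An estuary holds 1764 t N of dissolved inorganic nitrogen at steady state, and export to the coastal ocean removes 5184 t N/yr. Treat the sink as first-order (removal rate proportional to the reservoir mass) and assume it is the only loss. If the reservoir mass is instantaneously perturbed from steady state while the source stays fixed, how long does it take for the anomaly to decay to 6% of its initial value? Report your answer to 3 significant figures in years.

0.957 yr

For a linear reservoir the anomaly decays as exp(−t/τ) with τ = M/F = 1764/5184 = 0.3403 yr.
exp(−t/τ) = 0.06 ⇒ t = −τ ln(0.06) = 0.3403 × 2.813 = 0.9573 yr.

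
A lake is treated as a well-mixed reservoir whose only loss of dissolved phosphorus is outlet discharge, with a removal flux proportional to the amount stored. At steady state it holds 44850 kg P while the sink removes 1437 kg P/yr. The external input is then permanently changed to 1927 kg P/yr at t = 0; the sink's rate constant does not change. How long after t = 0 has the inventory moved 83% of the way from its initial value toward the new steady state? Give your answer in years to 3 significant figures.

τ = M₀/F₀ = 44850/1437 = 31.21 yr.
The remaining gap fraction is e^(−t/τ); 83% covered ⇒ e^(−t/τ) = 0.170.
t = −τ ln(0.170) = 31.21 × 1.772 = 55.30 yr.

55.3 yr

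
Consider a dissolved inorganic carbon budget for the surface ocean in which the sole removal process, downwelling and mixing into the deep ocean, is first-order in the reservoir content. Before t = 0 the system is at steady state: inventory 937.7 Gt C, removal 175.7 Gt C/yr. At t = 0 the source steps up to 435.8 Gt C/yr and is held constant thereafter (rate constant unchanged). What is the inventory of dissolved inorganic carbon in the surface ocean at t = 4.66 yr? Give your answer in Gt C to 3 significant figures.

The sink rate constant is k = F₀/M₀ = 175.7/937.7 = 0.1874 yr⁻¹.
Solving dM/dt = F₁ − kM with M(0) = M₀ gives M(t) = F₁/k + (M₀ − F₁/k)·e^(−kt).
F₁/k = 435.8/0.1874 = 2325.8 Gt C; kt = 0.1874 × 4.66 = 0.8732, e^(−kt) = 0.4176.
M(4.66) = 2325.8 + (937.7 − 2325.8) × 0.4176 = 2325.8 − 579.7 = 1746.1 Gt C.

1750 Gt C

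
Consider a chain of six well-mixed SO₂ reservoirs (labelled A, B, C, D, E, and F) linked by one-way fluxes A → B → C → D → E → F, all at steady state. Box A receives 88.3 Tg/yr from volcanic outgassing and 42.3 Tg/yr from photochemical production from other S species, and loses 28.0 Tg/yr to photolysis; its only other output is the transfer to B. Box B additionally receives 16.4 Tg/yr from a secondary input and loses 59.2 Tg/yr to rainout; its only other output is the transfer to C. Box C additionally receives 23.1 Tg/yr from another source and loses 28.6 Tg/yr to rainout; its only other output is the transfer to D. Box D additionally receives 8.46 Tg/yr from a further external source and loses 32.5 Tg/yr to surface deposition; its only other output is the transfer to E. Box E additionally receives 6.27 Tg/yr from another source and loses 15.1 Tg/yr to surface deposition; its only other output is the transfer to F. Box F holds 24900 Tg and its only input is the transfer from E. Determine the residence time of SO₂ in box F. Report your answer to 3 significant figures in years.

1160 yr

Box A: F(A→B) = (88.3 + 42.3) − 28.0 = 102.60 Tg/yr.
Box B: F(B→C) = (102.60 + 16.4) − 59.2 = 59.800 Tg/yr.
Box C: F(C→D) = (59.800 + 23.1) − 28.6 = 54.300 Tg/yr.
Box D: F(D→E) = (54.300 + 8.46) − 32.5 = 30.260 Tg/yr.
Box E: F(E→F) = (30.260 + 6.27) − 15.1 = 21.430 Tg/yr.
Box F throughput = its input = 21.430 Tg/yr; τ = 24900 / 21.430 = 1162 yr.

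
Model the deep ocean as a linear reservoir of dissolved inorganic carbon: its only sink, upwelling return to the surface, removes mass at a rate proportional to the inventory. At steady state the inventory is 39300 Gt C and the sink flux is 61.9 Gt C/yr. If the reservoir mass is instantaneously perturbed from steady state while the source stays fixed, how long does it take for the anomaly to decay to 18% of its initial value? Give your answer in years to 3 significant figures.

1090 yr

For a linear reservoir the anomaly decays as exp(−t/τ) with τ = M/F = 39300/61.9 = 634.9 yr.
exp(−t/τ) = 0.18 ⇒ t = −τ ln(0.18) = 634.9 × 1.715 = 1089 yr.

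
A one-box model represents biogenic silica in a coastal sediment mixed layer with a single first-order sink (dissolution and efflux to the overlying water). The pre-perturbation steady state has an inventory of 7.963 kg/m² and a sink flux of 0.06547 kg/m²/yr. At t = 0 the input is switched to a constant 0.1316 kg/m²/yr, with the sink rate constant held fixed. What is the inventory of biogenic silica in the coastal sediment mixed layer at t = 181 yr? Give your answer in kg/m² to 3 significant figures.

14.2 kg/m²

τ = M₀/F₀ = 7.963/0.06547 = 121.6 yr; rate constant k = 1/τ.
New steady state M_∞ = F₁/k = F₁·τ = 0.1316 × 121.6 = 16.006 kg/m².
M(t) = M_∞ + (M₀ − M_∞)·e^(−t/τ); t/τ = 181/121.6 = 1.488, so e^(−t/τ) = 0.2258.
M(t) = 16.006 − 8.043 × 0.2258 = 14.190 kg/m².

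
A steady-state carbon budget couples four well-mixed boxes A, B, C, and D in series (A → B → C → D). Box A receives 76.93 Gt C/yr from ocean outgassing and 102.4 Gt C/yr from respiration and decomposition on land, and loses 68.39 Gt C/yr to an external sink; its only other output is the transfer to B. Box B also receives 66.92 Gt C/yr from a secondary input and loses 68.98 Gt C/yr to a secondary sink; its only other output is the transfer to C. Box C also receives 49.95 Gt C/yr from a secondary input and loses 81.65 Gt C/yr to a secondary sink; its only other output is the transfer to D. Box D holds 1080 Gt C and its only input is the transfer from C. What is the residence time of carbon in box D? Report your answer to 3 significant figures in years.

Box A: F(A→B) = (76.93 + 102.4) − 68.39 = 110.94 Gt C/yr.
Box B: F(B→C) = (110.94 + 66.92) − 68.98 = 108.88 Gt C/yr.
Box C: F(C→D) = (108.88 + 49.95) − 81.65 = 77.180 Gt C/yr.
Box D throughput = its input = 77.180 Gt C/yr; τ = 1080 / 77.180 = 13.99 yr.

14.0 yr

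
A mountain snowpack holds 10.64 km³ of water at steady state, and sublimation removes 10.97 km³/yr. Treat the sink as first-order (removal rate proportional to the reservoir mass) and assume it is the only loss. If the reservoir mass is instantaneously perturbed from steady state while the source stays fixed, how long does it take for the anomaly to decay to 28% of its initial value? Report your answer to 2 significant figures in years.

1.2 yr

For a linear reservoir the anomaly decays as exp(−t/τ) with τ = M/F = 10.64/10.97 = 0.9699 yr.
exp(−t/τ) = 0.28 ⇒ t = −τ ln(0.28) = 0.9699 × 1.273 = 1.235 yr.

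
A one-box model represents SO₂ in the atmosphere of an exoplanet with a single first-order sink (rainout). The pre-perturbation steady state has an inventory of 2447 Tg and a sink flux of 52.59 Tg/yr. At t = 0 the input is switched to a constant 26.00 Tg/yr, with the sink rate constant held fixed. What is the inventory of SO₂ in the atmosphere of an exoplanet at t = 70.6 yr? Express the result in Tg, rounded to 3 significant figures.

1480 Tg

τ = M₀/F₀ = 2447/52.59 = 46.53 yr; rate constant k = 1/τ.
New steady state M_∞ = F₁/k = F₁·τ = 26.00 × 46.53 = 1209.8 Tg.
M(t) = M_∞ + (M₀ − M_∞)·e^(−t/τ); t/τ = 70.6/46.53 = 1.517, so e^(−t/τ) = 0.2193.
M(t) = 1209.8 + 1237 × 0.2193 = 1481.1 Tg.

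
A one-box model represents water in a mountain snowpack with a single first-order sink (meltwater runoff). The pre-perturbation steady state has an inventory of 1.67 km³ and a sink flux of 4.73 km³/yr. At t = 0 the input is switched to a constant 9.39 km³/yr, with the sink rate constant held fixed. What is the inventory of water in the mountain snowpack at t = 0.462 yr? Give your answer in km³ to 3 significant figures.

Residence time τ = M₀/F₀ = 0.3531 yr. The eventual steady state is M_∞ = M₀·(F₁/F₀) = 1.67 × 9.39/4.73 = 3.3153 km³.
The anomaly ΔM(t) = M(t) − M_∞ decays as ΔM₀·e^(−t/τ) with ΔM₀ = 1.67 − 3.3153 = −1.645 km³.
At t = 0.462 yr, e^(−t/τ) = e^(−1.309) = 0.2702, so ΔM = −0.4446 km³ and M = 3.3153 − 0.4446 = 2.8707 km³.

2.87 km³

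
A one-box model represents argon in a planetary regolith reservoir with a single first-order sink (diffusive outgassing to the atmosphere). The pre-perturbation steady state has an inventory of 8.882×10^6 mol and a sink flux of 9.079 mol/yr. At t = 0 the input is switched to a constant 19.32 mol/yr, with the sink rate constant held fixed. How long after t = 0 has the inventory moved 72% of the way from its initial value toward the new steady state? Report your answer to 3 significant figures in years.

τ = M₀/F₀ = 8.882×10^6/9.079 = 978300 yr.
The remaining gap fraction is e^(−t/τ); 72% covered ⇒ e^(−t/τ) = 0.280.
t = −τ ln(0.280) = 978300 × 1.273 = 1.245×10^6 yr.

1.25×10^6 yr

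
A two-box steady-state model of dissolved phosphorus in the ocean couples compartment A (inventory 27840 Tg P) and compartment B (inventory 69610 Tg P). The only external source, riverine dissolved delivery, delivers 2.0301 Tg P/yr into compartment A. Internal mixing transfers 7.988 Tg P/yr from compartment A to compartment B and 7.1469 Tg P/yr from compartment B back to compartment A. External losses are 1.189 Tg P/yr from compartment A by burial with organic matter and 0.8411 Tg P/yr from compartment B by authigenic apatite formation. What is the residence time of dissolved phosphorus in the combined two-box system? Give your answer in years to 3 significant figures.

Treat the two boxes together as one reservoir: the mixing fluxes between them are internal recycling, so τ = ΣM / Σ(external losses).
M_total = 27840 + 69610 = 97450 Tg P.
ΣF_external_out = 1.189 + 0.8411 = 2.0301 Tg P/yr.
τ = M_total / ΣF_ext = 97450 / 2.0301 = 48000 yr.

48000 yr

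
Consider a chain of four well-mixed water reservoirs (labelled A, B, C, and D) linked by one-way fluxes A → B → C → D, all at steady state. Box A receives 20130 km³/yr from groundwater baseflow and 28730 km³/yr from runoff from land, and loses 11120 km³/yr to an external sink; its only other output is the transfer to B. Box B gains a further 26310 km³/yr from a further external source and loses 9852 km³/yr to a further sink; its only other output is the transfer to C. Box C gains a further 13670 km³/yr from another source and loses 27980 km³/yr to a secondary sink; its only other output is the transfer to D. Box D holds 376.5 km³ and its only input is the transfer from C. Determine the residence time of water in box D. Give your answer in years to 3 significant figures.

Box A: F(A→B) = (20130 + 28730) − 11120 = 37740 km³/yr.
Box B: F(B→C) = (37740 + 26310) − 9852 = 54198 km³/yr.
Box C: F(C→D) = (54198 + 13670) − 27980 = 39888 km³/yr.
Box D throughput = its input = 39888 km³/yr; τ = 376.5 / 39888 = 0.009439 yr.

0.00944 yr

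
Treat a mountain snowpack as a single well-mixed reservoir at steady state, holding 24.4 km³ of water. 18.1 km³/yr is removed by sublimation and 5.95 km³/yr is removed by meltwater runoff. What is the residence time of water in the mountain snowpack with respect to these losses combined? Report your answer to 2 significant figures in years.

Total removal = 18.10 + 5.950 = 24.050 km³/yr.
τ = M / ΣF_out = 24.4 / 24.050 = 1.015 yr.

1.0 yr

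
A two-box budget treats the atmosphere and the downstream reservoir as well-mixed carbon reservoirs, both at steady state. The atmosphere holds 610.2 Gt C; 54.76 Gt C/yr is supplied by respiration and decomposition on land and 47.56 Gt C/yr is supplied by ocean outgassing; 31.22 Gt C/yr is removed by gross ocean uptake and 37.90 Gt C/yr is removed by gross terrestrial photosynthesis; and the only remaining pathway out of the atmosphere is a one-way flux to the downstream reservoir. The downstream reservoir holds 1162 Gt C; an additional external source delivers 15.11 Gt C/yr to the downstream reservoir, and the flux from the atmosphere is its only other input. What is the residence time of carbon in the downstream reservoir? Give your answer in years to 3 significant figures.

Balance the atmosphere: ΣF_in = 54.76 + 47.56 = 102.32 Gt C/yr.
Flux to the downstream reservoir = ΣF_in − (31.22 + 37.90) = 33.200 Gt C/yr.
Total input to the downstream reservoir = 33.200 + 15.11 = 48.310 Gt C/yr; at steady state this equals its total output.
τ = M / F = 1162 / 48.310 = 24.05 yr.

24.1 yr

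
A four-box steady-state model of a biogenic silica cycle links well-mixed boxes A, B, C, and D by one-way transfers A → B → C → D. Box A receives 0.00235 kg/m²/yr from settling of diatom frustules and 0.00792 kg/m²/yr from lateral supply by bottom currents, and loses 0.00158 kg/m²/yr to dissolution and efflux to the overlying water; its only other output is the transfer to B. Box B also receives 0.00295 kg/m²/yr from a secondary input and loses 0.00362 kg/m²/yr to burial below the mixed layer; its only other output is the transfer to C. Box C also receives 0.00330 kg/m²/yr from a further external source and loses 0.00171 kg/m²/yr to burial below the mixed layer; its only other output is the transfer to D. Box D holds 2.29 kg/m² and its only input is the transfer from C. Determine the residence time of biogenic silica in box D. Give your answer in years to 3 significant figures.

238 yr

Box A: F(A→B) = (0.00235 + 0.00792) − 0.00158 = 0.0086900 kg/m²/yr.
Box B: F(B→C) = (0.0086900 + 0.00295) − 0.00362 = 0.0080200 kg/m²/yr.
Box C: F(C→D) = (0.0080200 + 0.00330) − 0.00171 = 0.0096100 kg/m²/yr.
Box D throughput = its input = 0.0096100 kg/m²/yr; τ = 2.29 / 0.0096100 = 238.3 yr.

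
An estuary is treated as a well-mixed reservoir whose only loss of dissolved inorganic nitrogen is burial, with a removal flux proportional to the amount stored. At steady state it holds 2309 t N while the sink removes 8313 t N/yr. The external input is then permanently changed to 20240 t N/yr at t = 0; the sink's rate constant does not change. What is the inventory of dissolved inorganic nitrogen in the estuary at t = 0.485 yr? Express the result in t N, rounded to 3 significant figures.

5040 t N

τ = M₀/F₀ = 2309/8313 = 0.2778 yr; rate constant k = 1/τ.
New steady state M_∞ = F₁/k = F₁·τ = 20240 × 0.2778 = 5621.8 t N.
M(t) = M_∞ + (M₀ − M_∞)·e^(−t/τ); t/τ = 0.485/0.2778 = 1.746, so e^(−t/τ) = 0.1744.
M(t) = 5621.8 − 3313 × 0.1744 = 5043.9 t N.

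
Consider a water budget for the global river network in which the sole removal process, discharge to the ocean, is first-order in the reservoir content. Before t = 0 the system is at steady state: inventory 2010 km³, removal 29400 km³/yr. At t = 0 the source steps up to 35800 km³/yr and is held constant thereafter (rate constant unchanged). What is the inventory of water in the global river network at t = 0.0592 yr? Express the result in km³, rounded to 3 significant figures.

The sink rate constant is k = F₀/M₀ = 29400/2010 = 14.63 yr⁻¹.
Solving dM/dt = F₁ − kM with M(0) = M₀ gives M(t) = F₁/k + (M₀ − F₁/k)·e^(−kt).
F₁/k = 35800/14.63 = 2447.6 km³; kt = 14.63 × 0.0592 = 0.8659, e^(−kt) = 0.4207.
M(0.0592) = 2447.6 + (2010 − 2447.6) × 0.4207 = 2447.6 − 184.1 = 2263.5 km³.

2260 km³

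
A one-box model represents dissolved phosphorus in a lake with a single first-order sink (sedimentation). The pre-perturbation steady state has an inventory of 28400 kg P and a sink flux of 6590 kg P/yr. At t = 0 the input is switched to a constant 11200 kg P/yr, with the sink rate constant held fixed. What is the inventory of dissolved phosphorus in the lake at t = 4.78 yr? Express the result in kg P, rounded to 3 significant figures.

Residence time τ = M₀/F₀ = 4.310 yr. The eventual steady state is M_∞ = M₀·(F₁/F₀) = 28400 × 11200/6590 = 48267 kg P.
The anomaly ΔM(t) = M(t) − M_∞ decays as ΔM₀·e^(−t/τ) with ΔM₀ = 28400 − 48267 = −19870 kg P.
At t = 4.78 yr, e^(−t/τ) = e^(−1.109) = 0.3298, so ΔM = −6553 kg P and M = 48267 − 6553 = 41714 kg P.

41700 kg P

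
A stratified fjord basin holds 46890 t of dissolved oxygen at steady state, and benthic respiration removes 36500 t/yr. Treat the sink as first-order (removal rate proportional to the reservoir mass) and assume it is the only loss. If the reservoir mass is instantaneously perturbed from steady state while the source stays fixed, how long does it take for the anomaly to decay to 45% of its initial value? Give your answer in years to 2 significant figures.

1.0 yr

For a linear reservoir the anomaly decays as exp(−t/τ) with τ = M/F = 46890/36500 = 1.285 yr.
exp(−t/τ) = 0.45 ⇒ t = −τ ln(0.45) = 1.285 × 0.7985 = 1.026 yr.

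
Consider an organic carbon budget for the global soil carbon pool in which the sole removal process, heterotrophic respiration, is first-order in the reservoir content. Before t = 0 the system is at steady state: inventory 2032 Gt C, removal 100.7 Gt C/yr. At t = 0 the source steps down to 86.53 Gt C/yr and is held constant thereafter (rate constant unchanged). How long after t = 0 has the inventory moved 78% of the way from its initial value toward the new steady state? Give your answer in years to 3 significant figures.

τ = M₀/F₀ = 2032/100.7 = 20.18 yr.
The remaining gap fraction is e^(−t/τ); 78% covered ⇒ e^(−t/τ) = 0.220.
t = −τ ln(0.220) = 20.18 × 1.514 = 30.55 yr.

30.6 yr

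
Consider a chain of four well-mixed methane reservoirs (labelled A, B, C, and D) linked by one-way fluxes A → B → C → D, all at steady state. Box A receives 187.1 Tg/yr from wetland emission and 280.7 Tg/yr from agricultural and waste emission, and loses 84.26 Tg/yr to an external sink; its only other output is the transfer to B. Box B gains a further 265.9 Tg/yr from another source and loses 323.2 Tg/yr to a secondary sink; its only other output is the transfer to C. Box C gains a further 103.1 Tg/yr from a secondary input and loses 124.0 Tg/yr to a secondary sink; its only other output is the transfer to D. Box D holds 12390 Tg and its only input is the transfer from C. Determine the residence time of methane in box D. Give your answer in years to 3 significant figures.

Box A: F(A→B) = (187.1 + 280.7) − 84.26 = 383.54 Tg/yr.
Box B: F(B→C) = (383.54 + 265.9) − 323.2 = 326.24 Tg/yr.
Box C: F(C→D) = (326.24 + 103.1) − 124.0 = 305.34 Tg/yr.
Box D throughput = its input = 305.34 Tg/yr; τ = 12390 / 305.34 = 40.58 yr.

40.6 yr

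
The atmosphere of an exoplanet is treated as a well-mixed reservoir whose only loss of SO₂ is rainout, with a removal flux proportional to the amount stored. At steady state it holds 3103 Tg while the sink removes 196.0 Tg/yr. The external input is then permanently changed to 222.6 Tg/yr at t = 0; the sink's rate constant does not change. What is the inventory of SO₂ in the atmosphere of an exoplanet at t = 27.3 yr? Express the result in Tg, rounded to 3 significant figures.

τ = M₀/F₀ = 3103/196.0 = 15.83 yr; rate constant k = 1/τ.
New steady state M_∞ = F₁/k = F₁·τ = 222.6 × 15.83 = 3524.1 Tg.
M(t) = M_∞ + (M₀ − M_∞)·e^(−t/τ); t/τ = 27.3/15.83 = 1.724, so e^(−t/τ) = 0.1783.
M(t) = 3524.1 − 421.1 × 0.1783 = 3449.0 Tg.

3450 Tg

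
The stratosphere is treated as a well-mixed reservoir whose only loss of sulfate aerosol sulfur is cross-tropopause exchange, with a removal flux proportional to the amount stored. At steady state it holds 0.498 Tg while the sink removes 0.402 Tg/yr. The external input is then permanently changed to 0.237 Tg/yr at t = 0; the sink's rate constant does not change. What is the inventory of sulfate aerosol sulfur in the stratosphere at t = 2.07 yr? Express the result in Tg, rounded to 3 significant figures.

0.332 Tg

The sink rate constant is k = F₀/M₀ = 0.402/0.498 = 0.8072 yr⁻¹.
Solving dM/dt = F₁ − kM with M(0) = M₀ gives M(t) = F₁/k + (M₀ − F₁/k)·e^(−kt).
F₁/k = 0.237/0.8072 = 0.29360 Tg; kt = 0.8072 × 2.07 = 1.671, e^(−kt) = 0.1881.
M(2.07) = 0.29360 + (0.498 − 0.29360) × 0.1881 = 0.29360 + 0.03844 = 0.33204 Tg.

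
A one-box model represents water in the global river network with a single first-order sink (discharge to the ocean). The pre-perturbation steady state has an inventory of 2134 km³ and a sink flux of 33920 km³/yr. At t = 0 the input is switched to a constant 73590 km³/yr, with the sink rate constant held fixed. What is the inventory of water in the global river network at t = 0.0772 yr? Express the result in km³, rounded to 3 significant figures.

The sink rate constant is k = F₀/M₀ = 33920/2134 = 15.90 yr⁻¹.
Solving dM/dt = F₁ − kM with M(0) = M₀ gives M(t) = F₁/k + (M₀ − F₁/k)·e^(−kt).
F₁/k = 73590/15.90 = 4629.7 km³; kt = 15.90 × 0.0772 = 1.227, e^(−kt) = 0.2931.
M(0.0772) = 4629.7 + (2134 − 4629.7) × 0.2931 = 4629.7 − 731.6 = 3898.1 km³.

3900 km³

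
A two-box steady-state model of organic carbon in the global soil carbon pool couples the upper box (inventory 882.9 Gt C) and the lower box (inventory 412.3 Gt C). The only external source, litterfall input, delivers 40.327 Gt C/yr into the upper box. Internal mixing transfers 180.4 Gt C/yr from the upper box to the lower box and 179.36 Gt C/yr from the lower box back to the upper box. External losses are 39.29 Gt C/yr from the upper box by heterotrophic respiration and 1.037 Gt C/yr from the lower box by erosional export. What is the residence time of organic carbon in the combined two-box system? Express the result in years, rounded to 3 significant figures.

For the system as a whole, the A↔B exchange is internal and contributes nothing to the throughput; only the external sinks remove mass.
M_total = 882.9 + 412.3 = 1295.2 Gt C.
ΣF_external_out = 39.29 + 1.037 = 40.327 Gt C/yr.
τ = M_total / ΣF_ext = 1295.2 / 40.327 = 32.12 yr.

32.1 yr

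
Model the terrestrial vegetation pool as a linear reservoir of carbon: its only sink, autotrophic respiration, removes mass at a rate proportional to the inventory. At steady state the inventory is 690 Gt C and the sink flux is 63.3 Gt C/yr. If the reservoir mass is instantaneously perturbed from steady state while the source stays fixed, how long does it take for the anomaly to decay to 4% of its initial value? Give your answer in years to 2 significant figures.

For a linear reservoir the anomaly decays as exp(−t/τ) with τ = M/F = 690/63.3 = 10.90 yr.
exp(−t/τ) = 0.04 ⇒ t = −τ ln(0.04) = 10.90 × 3.219 = 35.09 yr.

35 yr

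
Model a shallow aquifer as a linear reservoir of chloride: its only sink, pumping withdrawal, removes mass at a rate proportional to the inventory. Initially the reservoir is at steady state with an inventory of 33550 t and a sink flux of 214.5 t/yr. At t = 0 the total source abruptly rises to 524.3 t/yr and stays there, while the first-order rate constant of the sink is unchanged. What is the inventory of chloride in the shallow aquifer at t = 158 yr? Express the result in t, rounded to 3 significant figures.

64400 t

The sink rate constant is k = F₀/M₀ = 214.5/33550 = 0.006393 yr⁻¹.
Solving dM/dt = F₁ − kM with M(0) = M₀ gives M(t) = F₁/k + (M₀ − F₁/k)·e^(−kt).
F₁/k = 524.3/0.006393 = 82006 t; kt = 0.006393 × 158 = 1.010, e^(−kt) = 0.3642.
M(158) = 82006 + (33550 − 82006) × 0.3642 = 82006 − 17650 = 64360 t.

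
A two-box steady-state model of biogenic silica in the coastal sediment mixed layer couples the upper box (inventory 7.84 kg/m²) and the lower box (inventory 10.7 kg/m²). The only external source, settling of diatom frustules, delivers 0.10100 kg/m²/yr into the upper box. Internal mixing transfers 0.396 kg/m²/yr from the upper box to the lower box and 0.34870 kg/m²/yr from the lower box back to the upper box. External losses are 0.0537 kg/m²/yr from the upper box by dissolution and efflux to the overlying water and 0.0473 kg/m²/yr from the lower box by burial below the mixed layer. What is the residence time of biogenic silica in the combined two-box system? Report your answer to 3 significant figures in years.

184 yr

For the system as a whole, the A↔B exchange is internal and contributes nothing to the throughput; only the external sinks remove mass.
M_total = 7.84 + 10.7 = 18.540 kg/m².
ΣF_external_out = 0.0537 + 0.0473 = 0.10100 kg/m²/yr.
τ = M_total / ΣF_ext = 18.540 / 0.10100 = 183.6 yr.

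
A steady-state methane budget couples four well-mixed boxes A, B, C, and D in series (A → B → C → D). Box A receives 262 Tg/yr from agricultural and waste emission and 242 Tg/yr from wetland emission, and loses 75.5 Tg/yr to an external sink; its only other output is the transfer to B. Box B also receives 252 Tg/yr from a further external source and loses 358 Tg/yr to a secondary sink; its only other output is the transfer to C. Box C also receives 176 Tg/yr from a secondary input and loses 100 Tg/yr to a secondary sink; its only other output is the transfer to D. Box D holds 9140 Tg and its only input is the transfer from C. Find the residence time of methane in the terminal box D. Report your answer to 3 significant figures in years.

22.9 yr

Box A: F(A→B) = (262 + 242) − 75.5 = 428.50 Tg/yr.
Box B: F(B→C) = (428.50 + 252) − 358 = 322.50 Tg/yr.
Box C: F(C→D) = (322.50 + 176) − 100 = 398.50 Tg/yr.
Box D throughput = its input = 398.50 Tg/yr; τ = 9140 / 398.50 = 22.94 yr.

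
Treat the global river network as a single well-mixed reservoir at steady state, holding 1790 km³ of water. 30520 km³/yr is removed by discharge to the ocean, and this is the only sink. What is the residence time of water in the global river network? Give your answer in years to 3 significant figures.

0.0587 yr

τ = M / F = 1790 / 30520 = 0.05865 yr.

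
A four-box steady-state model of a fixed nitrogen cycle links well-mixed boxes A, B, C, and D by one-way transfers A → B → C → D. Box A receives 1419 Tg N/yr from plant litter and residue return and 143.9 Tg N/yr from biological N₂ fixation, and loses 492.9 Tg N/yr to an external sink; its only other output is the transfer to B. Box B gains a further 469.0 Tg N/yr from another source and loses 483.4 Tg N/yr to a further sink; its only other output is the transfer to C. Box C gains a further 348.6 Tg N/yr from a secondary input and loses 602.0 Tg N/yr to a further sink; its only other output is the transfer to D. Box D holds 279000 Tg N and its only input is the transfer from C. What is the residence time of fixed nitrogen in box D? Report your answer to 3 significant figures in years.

Box A: F(A→B) = (1419 + 143.9) − 492.9 = 1070.0 Tg N/yr.
Box B: F(B→C) = (1070.0 + 469.0) − 483.4 = 1055.6 Tg N/yr.
Box C: F(C→D) = (1055.6 + 348.6) − 602.0 = 802.20 Tg N/yr.
Box D throughput = its input = 802.20 Tg N/yr; τ = 279000 / 802.20 = 347.8 yr.

348 yr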